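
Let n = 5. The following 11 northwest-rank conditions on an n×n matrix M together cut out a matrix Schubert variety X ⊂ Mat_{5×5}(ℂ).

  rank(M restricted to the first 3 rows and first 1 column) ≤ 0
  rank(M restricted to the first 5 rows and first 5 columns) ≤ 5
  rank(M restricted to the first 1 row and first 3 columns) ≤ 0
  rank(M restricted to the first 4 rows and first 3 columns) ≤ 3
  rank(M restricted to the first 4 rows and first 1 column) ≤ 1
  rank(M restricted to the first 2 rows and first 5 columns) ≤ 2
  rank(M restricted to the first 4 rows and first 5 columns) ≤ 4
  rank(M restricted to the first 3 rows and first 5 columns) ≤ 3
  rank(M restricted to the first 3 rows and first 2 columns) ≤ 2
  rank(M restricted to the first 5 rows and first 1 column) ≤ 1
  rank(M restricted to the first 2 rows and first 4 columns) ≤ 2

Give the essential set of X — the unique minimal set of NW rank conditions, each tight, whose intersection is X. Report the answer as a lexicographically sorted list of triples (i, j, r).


Propagating the 11 rank bounds to every northwest block:

  row 1: 0 | 0 | 0 | 1 | 1
  row 2: 0 | 1 | 1 | 2 | 2
  row 3: 0 | 1 | 2 | 3 | 3
  row 4: 1 | 2 | 3 | 4 | 4
  row 5: 1 | 2 | 3 | 4 | 5

second differences of R give the permutation w = (4, 2, 3, 1, 5).

ℓ(w)=5; the 2 essential cells (i,j,r):

[(1, 3, 0), (3, 1, 0)]


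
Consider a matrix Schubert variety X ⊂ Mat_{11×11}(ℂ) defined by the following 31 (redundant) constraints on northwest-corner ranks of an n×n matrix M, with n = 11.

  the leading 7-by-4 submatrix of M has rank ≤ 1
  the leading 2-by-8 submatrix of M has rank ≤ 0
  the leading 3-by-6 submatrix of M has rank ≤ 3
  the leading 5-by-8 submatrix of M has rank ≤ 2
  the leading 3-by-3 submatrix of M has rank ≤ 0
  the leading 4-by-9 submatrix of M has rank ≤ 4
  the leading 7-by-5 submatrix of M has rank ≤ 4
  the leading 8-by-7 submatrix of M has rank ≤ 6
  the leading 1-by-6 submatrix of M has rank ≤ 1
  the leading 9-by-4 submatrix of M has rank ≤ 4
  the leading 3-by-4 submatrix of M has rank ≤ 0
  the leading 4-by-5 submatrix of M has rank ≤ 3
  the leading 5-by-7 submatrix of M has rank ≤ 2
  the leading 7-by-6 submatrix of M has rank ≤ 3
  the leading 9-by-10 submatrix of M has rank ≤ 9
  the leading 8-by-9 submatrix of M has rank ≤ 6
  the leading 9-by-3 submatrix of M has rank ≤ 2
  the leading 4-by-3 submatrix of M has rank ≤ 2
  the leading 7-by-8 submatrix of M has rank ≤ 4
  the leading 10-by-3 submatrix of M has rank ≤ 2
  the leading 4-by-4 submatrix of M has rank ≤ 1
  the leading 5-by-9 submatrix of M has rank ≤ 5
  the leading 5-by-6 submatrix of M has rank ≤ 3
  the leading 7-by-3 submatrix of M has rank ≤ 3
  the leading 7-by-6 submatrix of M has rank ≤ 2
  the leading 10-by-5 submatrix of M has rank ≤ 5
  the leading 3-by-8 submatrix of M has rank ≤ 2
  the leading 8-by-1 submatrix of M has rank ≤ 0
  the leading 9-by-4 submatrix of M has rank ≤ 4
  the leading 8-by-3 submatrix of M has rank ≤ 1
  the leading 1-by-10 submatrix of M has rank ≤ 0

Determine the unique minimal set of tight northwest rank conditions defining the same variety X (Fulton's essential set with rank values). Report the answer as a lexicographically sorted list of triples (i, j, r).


Reconstructing r_w from the 31 given conditions:

  0  0  0  0  0  0  0  0  0  0  1
  0  0  0  0  0  0  0  0  1  1  2
  0  0  0  0  1  1  1  1  2  2  3
  0  1  1  1  2  2  2  2  3  3  4
  0  1  1  1  2  2  2  2  3  4  5
  0  1  1  1  2  2  3  3  4  5  6
  0  1  1  1  2  2  3  4  5  6  7
  0  1  1  2  3  3  4  5  6  7  8
  1  2  2  3  4  4  5  6  7  8  9
  1  2  2  3  4  5  6  7  8  9  10
  1  2  3  4  5  6  7  8  9  10  11

giving w = (11, 9, 5, 2, 10, 7, 8, 4, 1, 6, 3) via Δ²R.

D(w) has 40 cells with 9 SE-corners; essential set:

[(1, 10, 0), (2, 8, 0), (3, 4, 0), (5, 8, 2), (7, 4, 1), (7, 6, 2), (8, 1, 0), (8, 3, 1), (10, 3, 2)]


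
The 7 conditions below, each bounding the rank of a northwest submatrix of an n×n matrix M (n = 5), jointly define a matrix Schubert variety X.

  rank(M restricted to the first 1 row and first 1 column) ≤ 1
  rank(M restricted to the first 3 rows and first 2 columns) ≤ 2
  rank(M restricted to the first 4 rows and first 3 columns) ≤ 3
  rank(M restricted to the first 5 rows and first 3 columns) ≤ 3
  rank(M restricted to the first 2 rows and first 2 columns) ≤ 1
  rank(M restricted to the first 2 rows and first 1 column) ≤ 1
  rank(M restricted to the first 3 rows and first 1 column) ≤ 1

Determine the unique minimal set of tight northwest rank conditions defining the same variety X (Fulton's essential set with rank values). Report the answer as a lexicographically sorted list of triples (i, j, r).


Propagating the 7 rank bounds to every northwest block:

  i=1: 1  1  1  1  1
  i=2: 1  1  2  2  2
  i=3: 1  2  3  3  3
  i=4: 1  2  3  4  4
  i=5: 1  2  3  4  5

second differences of R give the permutation w = (1, 3, 2, 4, 5).

1 SE-corner of the 1-cell Rothe diagram gives Ess(w):

[(2, 2, 1)]


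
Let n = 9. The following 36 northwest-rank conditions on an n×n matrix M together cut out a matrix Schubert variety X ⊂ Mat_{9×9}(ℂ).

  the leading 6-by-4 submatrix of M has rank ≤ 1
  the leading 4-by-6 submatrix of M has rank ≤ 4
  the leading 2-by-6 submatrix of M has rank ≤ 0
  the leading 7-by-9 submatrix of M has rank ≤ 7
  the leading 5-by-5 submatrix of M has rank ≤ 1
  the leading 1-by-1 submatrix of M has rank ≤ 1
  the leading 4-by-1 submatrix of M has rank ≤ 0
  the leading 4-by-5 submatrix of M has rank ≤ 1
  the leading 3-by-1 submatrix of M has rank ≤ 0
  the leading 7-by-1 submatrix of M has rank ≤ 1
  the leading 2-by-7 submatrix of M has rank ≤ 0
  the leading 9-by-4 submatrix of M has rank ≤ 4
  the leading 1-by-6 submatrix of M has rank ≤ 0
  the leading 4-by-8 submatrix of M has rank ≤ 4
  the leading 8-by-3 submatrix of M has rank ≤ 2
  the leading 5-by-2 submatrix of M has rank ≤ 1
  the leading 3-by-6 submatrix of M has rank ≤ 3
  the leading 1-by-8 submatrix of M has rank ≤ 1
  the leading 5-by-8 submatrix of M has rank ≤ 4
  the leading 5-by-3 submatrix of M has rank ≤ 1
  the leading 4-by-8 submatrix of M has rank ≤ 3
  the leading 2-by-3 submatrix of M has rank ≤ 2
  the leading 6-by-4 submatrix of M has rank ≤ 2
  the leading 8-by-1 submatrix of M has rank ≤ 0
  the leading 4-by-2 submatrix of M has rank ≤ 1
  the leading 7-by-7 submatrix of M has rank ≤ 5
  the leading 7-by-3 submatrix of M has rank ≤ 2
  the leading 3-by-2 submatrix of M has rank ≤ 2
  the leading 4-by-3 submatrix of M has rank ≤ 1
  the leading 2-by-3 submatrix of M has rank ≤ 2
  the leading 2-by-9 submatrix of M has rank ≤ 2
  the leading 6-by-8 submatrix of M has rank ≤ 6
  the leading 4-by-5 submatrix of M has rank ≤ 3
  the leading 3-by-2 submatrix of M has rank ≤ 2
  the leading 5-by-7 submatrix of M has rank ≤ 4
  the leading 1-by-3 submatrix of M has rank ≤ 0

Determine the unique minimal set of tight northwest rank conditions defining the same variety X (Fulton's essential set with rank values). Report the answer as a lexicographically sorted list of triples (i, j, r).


Rank table r_w(9×9) implied by the 36 constraints:

  R[1]: 0 | 0 | 0 | 0 | 0 | 0 | 0 | 1 | 1
  R[2]: 0 | 0 | 0 | 0 | 0 | 0 | 0 | 1 | 2
  R[3]: 0 | 1 | 1 | 1 | 1 | 1 | 1 | 2 | 3
  R[4]: 0 | 1 | 1 | 1 | 1 | 2 | 2 | 3 | 4
  R[5]: 0 | 1 | 1 | 1 | 1 | 2 | 3 | 4 | 5
  R[6]: 0 | 1 | 1 | 1 | 2 | 3 | 4 | 5 | 6
  R[7]: 0 | 1 | 2 | 2 | 3 | 4 | 5 | 6 | 7
  R[8]: 0 | 1 | 2 | 3 | 4 | 5 | 6 | 7 | 8
  R[9]: 1 | 2 | 3 | 4 | 5 | 6 | 7 | 8 | 9

so w = (8, 9, 2, 6, 7, 5, 3, 4, 1).

Fulton essential set (4 of the 28 Rothe cells):

[(2, 7, 0), (5, 5, 1), (6, 4, 1), (8, 1, 0)]


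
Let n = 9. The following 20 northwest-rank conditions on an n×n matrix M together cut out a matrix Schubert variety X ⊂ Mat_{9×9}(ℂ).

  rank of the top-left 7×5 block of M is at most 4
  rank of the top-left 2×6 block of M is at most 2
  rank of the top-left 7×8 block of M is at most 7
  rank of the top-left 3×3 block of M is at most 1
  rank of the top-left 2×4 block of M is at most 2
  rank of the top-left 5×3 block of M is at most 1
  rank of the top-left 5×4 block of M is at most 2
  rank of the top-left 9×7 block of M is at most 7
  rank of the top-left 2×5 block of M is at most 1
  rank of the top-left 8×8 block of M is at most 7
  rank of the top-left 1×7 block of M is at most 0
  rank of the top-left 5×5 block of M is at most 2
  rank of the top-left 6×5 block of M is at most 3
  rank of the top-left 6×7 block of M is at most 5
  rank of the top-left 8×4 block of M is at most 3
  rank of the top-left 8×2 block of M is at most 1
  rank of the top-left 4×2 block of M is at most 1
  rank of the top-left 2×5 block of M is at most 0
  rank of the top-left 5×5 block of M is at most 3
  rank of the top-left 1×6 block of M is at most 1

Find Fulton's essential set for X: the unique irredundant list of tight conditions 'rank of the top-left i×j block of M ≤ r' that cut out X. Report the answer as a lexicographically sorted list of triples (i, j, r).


Rank table r_w(9×9) implied by the 20 constraints:

  R[1]: 0 0 0 0 0 0 0 1 1
  R[2]: 0 0 0 0 0 1 1 2 2
  R[3]: 1 1 1 1 1 2 2 3 3
  R[4]: 1 1 1 2 2 3 3 4 4
  R[5]: 1 1 1 2 2 3 4 5 5
  R[6]: 1 1 2 3 3 4 5 6 6
  R[7]: 1 1 2 3 4 5 6 7 7
  R[8]: 1 1 2 3 4 5 6 7 8
  R[9]: 1 2 3 4 5 6 7 8 9

the unique w with this rank table is (8, 6, 1, 4, 7, 3, 5, 9, 2).

5 SE-corners of the 20-cell Rothe diagram give Ess(w):

[(1, 7, 0), (2, 5, 0), (5, 3, 1), (5, 5, 2), (8, 2, 1)]


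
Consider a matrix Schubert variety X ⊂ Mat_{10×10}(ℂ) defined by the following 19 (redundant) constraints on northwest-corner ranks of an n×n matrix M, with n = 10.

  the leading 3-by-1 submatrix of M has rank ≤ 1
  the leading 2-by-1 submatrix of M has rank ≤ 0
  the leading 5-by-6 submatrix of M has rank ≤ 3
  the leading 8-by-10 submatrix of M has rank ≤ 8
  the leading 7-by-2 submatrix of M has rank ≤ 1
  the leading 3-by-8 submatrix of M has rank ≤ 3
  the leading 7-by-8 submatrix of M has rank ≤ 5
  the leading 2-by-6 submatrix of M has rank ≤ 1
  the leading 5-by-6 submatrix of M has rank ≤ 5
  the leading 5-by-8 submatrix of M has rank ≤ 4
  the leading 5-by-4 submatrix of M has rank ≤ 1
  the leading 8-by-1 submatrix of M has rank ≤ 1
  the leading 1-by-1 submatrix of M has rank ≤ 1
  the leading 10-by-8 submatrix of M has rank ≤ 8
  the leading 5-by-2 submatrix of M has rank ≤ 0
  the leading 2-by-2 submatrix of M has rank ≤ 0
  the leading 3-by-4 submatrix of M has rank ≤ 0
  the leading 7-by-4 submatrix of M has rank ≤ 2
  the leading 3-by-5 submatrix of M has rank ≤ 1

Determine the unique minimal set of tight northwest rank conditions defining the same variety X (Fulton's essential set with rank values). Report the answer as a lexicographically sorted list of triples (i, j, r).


Computing R[i][j] = min implied NW-rank bound (n=10, 19 conditions):

  row 1: 0 0 0 0 1 1 1 1 1 1
  row 2: 0 0 0 0 1 1 2 2 2 2
  row 3: 0 0 0 0 1 2 3 3 3 3
  row 4: 0 0 1 1 2 3 4 4 4 4
  row 5: 0 0 1 1 2 3 4 4 5 5
  row 6: 1 1 2 2 3 4 5 5 6 6
  row 7: 1 1 2 2 3 4 5 5 6 7
  row 8: 1 2 3 3 4 5 6 6 7 8
  row 9: 1 2 3 4 5 6 7 7 8 9
  row 10: 1 2 3 4 5 6 7 8 9 10

the unique w with this rank table is (5, 7, 6, 3, 9, 1, 10, 2, 4, 8).

ℓ(w)=22; the 8 essential cells (i,j,r):

[(2, 6, 1), (3, 4, 0), (5, 2, 0), (5, 4, 1), (5, 8, 4), (7, 2, 1), (7, 4, 2), (7, 8, 5)]


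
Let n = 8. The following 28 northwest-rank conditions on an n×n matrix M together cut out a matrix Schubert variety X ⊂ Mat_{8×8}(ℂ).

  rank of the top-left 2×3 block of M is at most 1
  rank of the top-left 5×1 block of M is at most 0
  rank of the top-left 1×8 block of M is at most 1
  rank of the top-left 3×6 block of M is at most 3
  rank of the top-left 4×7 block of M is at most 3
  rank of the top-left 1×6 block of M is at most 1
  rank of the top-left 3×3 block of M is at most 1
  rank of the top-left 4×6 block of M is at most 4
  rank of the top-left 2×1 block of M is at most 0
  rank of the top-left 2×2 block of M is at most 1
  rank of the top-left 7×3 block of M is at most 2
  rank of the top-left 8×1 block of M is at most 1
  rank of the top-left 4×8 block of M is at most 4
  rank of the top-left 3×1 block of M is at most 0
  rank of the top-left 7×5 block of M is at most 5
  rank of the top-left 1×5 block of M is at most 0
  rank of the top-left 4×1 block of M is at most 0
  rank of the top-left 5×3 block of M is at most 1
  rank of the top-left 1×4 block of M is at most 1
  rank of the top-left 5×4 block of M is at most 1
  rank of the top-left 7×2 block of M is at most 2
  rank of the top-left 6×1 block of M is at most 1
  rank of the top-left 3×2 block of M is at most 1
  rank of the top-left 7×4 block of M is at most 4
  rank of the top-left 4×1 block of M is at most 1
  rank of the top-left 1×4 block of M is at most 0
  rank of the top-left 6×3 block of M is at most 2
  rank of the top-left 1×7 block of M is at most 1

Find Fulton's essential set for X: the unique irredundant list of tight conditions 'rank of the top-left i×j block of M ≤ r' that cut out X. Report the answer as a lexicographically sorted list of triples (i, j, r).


Computing R[i][j] = min implied NW-rank bound (n=8, 28 conditions):

  0 0 0 0 0 1 1 1
  0 1 1 1 1 2 2 2
  0 1 1 1 2 3 3 3
  0 1 1 1 2 3 3 4
  0 1 1 1 2 3 4 5
  1 2 2 2 3 4 5 6
  1 2 2 3 4 5 6 7
  1 2 3 4 5 6 7 8

reading off 1-entries of Δ²R: w = (6, 2, 5, 8, 7, 1, 4, 3).

ℓ(w)=17; the 5 essential cells (i,j,r):

[(1, 5, 0), (4, 7, 3), (5, 1, 0), (5, 4, 1), (7, 3, 2)]


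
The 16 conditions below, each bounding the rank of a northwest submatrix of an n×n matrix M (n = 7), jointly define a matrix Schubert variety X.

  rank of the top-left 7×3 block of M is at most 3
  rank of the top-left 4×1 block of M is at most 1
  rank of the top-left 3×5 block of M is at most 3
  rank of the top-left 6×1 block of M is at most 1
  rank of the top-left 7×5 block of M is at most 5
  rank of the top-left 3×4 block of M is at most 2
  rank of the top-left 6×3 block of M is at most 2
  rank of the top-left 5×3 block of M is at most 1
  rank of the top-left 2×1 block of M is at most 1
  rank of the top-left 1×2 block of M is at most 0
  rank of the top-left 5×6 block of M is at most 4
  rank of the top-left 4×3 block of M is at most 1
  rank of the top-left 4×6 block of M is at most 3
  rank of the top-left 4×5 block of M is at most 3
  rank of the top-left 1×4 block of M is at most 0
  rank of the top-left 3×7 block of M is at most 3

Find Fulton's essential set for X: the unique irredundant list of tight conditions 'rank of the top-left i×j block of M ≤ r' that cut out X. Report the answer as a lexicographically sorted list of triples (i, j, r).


Reconstructing r_w from the 16 given conditions:

  R[1]: 0  0  0  0  1  1  1
  R[2]: 1  1  1  1  2  2  2
  R[3]: 1  1  1  2  3  3  3
  R[4]: 1  1  1  2  3  3  4
  R[5]: 1  1  1  2  3  4  5
  R[6]: 1  2  2  3  4  5  6
  R[7]: 1  2  3  4  5  6  7

reading off 1-entries of Δ²R: w = (5, 1, 4, 7, 6, 2, 3).

3 SE-corners of the 11-cell Rothe diagram give Ess(w):

[(1, 4, 0), (4, 6, 3), (5, 3, 1)]


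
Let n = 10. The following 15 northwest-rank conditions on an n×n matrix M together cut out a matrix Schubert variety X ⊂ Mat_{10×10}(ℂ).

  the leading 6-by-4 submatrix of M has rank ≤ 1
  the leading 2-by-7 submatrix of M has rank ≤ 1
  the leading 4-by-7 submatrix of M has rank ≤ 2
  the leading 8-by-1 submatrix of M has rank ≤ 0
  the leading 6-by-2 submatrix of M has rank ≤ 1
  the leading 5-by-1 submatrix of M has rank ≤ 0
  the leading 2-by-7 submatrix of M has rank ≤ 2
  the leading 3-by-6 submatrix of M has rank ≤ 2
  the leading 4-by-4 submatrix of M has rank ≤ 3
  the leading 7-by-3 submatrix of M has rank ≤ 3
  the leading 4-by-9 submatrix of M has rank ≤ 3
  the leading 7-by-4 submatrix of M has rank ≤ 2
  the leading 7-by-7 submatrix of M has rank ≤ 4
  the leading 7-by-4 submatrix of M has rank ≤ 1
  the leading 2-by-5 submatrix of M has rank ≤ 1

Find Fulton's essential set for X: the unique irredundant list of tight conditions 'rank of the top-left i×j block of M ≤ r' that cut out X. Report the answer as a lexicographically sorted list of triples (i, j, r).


Reconstructing r_w from the 15 given conditions:

  row 1: 0  1  1  1  1  1  1  1  1  1
  row 2: 0  1  1  1  1  1  1  2  2  2
  row 3: 0  1  1  1  2  2  2  3  3  3
  row 4: 0  1  1  1  2  2  2  3  3  4
  row 5: 0  1  1  1  2  3  3  4  4  5
  row 6: 0  1  1  1  2  3  4  5  5  6
  row 7: 0  1  1  1  2  3  4  5  6  7
  row 8: 0  1  2  2  3  4  5  6  7  8
  row 9: 1  2  3  3  4  5  6  7  8  9
  row 10: 1  2  3  4  5  6  7  8  9  10

giving w = (2, 8, 5, 10, 6, 7, 9, 3, 1, 4) via Δ²R.

Fulton essential set (5 of the 26 Rothe cells):

[(2, 7, 1), (4, 7, 2), (4, 9, 3), (7, 4, 1), (8, 1, 0)]


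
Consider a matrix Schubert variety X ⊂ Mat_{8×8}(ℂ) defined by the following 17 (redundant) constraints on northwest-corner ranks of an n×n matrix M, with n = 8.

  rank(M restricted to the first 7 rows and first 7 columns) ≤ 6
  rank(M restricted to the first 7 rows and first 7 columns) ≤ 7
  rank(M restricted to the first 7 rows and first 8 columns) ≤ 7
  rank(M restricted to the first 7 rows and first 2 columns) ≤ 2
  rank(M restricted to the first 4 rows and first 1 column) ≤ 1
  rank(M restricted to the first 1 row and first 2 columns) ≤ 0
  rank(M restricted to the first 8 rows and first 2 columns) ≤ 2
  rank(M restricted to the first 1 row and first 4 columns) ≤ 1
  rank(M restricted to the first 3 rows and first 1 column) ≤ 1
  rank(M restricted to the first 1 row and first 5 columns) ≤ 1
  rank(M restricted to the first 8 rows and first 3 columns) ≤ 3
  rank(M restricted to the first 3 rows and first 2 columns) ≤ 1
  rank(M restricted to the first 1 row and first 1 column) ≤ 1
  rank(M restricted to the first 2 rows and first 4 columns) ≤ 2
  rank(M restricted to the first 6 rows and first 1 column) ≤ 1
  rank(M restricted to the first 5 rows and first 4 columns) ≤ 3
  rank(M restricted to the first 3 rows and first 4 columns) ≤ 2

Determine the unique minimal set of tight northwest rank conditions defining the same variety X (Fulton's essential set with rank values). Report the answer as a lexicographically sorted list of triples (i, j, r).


Rank table r_w(8×8) implied by the 17 constraints:

  row 1: 0 | 0 | 1 | 1 | 1 | 1 | 1 | 1
  row 2: 1 | 1 | 2 | 2 | 2 | 2 | 2 | 2
  row 3: 1 | 1 | 2 | 2 | 3 | 3 | 3 | 3
  row 4: 1 | 2 | 3 | 3 | 4 | 4 | 4 | 4
  row 5: 1 | 2 | 3 | 3 | 4 | 5 | 5 | 5
  row 6: 1 | 2 | 3 | 4 | 5 | 6 | 6 | 6
  row 7: 1 | 2 | 3 | 4 | 5 | 6 | 6 | 7
  row 8: 1 | 2 | 3 | 4 | 5 | 6 | 7 | 8

giving w = (3, 1, 5, 2, 6, 4, 8, 7) via Δ²R.

ℓ(w)=6; the 5 essential cells (i,j,r):

[(1, 2, 0), (3, 2, 1), (3, 4, 2), (5, 4, 3), (7, 7, 6)]


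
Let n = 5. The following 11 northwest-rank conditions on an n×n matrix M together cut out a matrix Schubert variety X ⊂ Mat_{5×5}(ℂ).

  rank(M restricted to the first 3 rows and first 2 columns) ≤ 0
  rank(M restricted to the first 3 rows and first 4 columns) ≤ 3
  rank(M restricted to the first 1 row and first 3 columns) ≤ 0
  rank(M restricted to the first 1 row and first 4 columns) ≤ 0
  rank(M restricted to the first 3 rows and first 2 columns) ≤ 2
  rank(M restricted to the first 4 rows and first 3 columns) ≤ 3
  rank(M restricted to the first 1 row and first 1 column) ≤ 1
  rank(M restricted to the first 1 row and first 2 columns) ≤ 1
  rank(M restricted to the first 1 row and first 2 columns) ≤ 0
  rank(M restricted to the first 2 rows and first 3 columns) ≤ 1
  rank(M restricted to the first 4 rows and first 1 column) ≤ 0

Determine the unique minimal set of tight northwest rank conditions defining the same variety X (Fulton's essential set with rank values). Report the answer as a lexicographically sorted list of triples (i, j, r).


Propagating the 11 rank bounds to every northwest block:

  0, 0, 0, 0, 1
  0, 0, 1, 1, 2
  0, 0, 1, 2, 3
  0, 1, 2, 3, 4
  1, 2, 3, 4, 5

reading off 1-entries of Δ²R: w = (5, 3, 4, 2, 1).

D(w) has 9 cells with 3 SE-corners; essential set:

[(1, 4, 0), (3, 2, 0), (4, 1, 0)]


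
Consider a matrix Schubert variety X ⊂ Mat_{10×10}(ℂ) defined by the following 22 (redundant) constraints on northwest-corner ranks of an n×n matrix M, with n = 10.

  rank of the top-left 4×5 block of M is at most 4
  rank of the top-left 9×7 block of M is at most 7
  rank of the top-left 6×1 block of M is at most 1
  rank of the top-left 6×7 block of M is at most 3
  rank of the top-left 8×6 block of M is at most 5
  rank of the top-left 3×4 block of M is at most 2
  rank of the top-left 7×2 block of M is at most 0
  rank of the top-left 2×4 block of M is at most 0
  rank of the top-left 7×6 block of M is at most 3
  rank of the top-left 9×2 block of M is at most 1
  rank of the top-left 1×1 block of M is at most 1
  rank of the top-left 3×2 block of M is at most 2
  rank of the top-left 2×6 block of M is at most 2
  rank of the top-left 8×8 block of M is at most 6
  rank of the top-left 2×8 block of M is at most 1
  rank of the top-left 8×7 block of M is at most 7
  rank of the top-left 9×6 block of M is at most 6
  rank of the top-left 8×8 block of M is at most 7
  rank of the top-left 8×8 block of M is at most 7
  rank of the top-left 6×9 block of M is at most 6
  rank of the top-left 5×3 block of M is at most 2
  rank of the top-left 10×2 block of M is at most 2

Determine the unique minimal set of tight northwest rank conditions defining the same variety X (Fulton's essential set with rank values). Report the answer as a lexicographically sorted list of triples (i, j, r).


Recovering R(i,j) via the rank-extension bound from the 22 conditions:

  row 1: 0 0 0 0 1 1 1 1 1 1
  row 2: 0 0 0 0 1 1 1 1 2 2
  row 3: 0 0 1 1 2 2 2 2 3 3
  row 4: 0 0 1 2 3 3 3 3 4 4
  row 5: 0 0 1 2 3 3 3 4 5 5
  row 6: 0 0 1 2 3 3 3 4 5 6
  row 7: 0 0 1 2 3 3 4 5 6 7
  row 8: 1 1 2 3 4 4 5 6 7 8
  row 9: 1 1 2 3 4 5 6 7 8 9
  row 10: 1 2 3 4 5 6 7 8 9 10

second differences of R give the permutation w = (5, 9, 3, 4, 8, 10, 7, 1, 6, 2).

Fulton essential set (6 of the 27 Rothe cells):

[(2, 4, 0), (2, 8, 1), (6, 7, 3), (7, 2, 0), (7, 6, 3), (9, 2, 1)]


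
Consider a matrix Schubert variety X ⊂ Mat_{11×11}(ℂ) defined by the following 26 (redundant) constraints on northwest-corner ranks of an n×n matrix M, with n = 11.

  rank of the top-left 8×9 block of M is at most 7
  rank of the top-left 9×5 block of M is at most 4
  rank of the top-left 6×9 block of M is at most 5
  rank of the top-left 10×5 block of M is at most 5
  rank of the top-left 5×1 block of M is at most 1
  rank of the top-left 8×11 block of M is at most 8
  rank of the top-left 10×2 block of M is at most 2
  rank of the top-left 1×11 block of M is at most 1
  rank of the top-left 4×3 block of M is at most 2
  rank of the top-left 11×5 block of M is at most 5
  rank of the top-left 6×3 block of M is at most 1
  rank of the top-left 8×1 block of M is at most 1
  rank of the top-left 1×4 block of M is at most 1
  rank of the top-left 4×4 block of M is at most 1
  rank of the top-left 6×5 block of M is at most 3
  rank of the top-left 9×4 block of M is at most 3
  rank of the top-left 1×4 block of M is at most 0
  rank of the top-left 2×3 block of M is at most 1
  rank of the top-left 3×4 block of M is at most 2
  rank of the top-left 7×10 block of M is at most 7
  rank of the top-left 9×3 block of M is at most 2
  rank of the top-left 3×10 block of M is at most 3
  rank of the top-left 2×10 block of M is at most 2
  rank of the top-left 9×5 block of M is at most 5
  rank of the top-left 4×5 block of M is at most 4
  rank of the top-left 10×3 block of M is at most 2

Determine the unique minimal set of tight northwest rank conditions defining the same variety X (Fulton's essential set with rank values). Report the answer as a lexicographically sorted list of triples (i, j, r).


Propagating the 26 rank bounds to every northwest block:

  0  0  0  0  1  1  1  1  1  1  1
  1  1  1  1  2  2  2  2  2  2  2
  1  1  1  1  2  3  3  3  3  3  3
  1  1  1  1  2  3  4  4  4  4  4
  1  1  1  2  3  4  5  5  5  5  5
  1  1  1  2  3  4  5  5  5  6  6
  1  2  2  3  4  5  6  6  6  7  7
  1  2  2  3  4  5  6  7  7  8  8
  1  2  2  3  4  5  6  7  8  9  9
  1  2  2  3  4  5  6  7  8  9  10
  1  2  3  4  5  6  7  8  9  10  11

giving w = (5, 1, 6, 7, 4, 10, 2, 8, 9, 11, 3) via Δ²R.

|D(w)|=19, |Ess(w)|=5:

[(1, 4, 0), (4, 4, 1), (6, 3, 1), (6, 9, 5), (10, 3, 2)]


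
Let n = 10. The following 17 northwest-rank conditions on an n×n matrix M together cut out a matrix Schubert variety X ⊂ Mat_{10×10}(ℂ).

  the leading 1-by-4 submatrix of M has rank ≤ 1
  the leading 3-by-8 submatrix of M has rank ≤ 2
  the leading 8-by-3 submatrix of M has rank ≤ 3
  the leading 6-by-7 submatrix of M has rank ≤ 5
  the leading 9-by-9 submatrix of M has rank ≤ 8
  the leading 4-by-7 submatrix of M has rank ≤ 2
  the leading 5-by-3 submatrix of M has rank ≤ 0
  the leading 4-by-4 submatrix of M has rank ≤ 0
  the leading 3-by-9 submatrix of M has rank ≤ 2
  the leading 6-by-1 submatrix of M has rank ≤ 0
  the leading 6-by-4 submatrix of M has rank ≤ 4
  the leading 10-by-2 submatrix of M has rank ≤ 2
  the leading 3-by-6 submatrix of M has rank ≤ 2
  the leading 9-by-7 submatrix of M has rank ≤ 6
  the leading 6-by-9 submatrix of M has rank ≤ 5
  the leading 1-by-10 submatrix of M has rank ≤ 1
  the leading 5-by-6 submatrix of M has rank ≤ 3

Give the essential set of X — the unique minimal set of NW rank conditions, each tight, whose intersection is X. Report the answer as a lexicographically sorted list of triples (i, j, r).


Recovering R(i,j) via the rank-extension bound from the 17 conditions:

  i=1: 0 | 0 | 0 | 0 | 1 | 1 | 1 | 1 | 1 | 1
  i=2: 0 | 0 | 0 | 0 | 1 | 2 | 2 | 2 | 2 | 2
  i=3: 0 | 0 | 0 | 0 | 1 | 2 | 2 | 2 | 2 | 3
  i=4: 0 | 0 | 0 | 0 | 1 | 2 | 2 | 3 | 3 | 4
  i=5: 0 | 0 | 0 | 1 | 2 | 3 | 3 | 4 | 4 | 5
  i=6: 0 | 1 | 1 | 2 | 3 | 4 | 4 | 5 | 5 | 6
  i=7: 1 | 2 | 2 | 3 | 4 | 5 | 5 | 6 | 6 | 7
  i=8: 1 | 2 | 3 | 4 | 5 | 6 | 6 | 7 | 7 | 8
  i=9: 1 | 2 | 3 | 4 | 5 | 6 | 6 | 7 | 8 | 9
  i=10: 1 | 2 | 3 | 4 | 5 | 6 | 7 | 8 | 9 | 10

second differences of R give the permutation w = (5, 6, 10, 8, 4, 2, 1, 3, 9, 7).

D(w) has 25 cells with 6 SE-corners; essential set:

[(3, 9, 2), (4, 4, 0), (4, 7, 2), (5, 3, 0), (6, 1, 0), (9, 7, 6)]


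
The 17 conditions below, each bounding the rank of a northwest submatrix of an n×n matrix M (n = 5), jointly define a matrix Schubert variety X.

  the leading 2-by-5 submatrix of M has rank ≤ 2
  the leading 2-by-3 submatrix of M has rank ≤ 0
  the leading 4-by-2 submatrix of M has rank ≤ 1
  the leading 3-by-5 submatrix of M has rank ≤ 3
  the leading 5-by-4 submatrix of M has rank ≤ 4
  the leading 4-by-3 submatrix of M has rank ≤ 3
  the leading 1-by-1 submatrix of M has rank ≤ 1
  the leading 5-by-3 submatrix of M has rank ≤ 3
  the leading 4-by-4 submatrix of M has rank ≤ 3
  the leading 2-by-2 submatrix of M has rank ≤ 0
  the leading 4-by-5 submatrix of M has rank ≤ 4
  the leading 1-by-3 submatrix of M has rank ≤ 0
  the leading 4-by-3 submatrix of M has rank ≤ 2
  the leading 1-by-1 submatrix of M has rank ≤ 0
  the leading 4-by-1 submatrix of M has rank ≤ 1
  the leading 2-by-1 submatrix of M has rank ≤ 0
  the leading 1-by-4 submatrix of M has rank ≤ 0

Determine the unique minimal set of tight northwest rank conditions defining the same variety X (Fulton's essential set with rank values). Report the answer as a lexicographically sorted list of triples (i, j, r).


Computing R[i][j] = min implied NW-rank bound (n=5, 17 conditions):

  row 1: 0 | 0 | 0 | 0 | 1
  row 2: 0 | 0 | 0 | 1 | 2
  row 3: 1 | 1 | 1 | 2 | 3
  row 4: 1 | 1 | 2 | 3 | 4
  row 5: 1 | 2 | 3 | 4 | 5

reading off 1-entries of Δ²R: w = (5, 4, 1, 3, 2).

3 SE-corners of the 8-cell Rothe diagram give Ess(w):

[(1, 4, 0), (2, 3, 0), (4, 2, 1)]


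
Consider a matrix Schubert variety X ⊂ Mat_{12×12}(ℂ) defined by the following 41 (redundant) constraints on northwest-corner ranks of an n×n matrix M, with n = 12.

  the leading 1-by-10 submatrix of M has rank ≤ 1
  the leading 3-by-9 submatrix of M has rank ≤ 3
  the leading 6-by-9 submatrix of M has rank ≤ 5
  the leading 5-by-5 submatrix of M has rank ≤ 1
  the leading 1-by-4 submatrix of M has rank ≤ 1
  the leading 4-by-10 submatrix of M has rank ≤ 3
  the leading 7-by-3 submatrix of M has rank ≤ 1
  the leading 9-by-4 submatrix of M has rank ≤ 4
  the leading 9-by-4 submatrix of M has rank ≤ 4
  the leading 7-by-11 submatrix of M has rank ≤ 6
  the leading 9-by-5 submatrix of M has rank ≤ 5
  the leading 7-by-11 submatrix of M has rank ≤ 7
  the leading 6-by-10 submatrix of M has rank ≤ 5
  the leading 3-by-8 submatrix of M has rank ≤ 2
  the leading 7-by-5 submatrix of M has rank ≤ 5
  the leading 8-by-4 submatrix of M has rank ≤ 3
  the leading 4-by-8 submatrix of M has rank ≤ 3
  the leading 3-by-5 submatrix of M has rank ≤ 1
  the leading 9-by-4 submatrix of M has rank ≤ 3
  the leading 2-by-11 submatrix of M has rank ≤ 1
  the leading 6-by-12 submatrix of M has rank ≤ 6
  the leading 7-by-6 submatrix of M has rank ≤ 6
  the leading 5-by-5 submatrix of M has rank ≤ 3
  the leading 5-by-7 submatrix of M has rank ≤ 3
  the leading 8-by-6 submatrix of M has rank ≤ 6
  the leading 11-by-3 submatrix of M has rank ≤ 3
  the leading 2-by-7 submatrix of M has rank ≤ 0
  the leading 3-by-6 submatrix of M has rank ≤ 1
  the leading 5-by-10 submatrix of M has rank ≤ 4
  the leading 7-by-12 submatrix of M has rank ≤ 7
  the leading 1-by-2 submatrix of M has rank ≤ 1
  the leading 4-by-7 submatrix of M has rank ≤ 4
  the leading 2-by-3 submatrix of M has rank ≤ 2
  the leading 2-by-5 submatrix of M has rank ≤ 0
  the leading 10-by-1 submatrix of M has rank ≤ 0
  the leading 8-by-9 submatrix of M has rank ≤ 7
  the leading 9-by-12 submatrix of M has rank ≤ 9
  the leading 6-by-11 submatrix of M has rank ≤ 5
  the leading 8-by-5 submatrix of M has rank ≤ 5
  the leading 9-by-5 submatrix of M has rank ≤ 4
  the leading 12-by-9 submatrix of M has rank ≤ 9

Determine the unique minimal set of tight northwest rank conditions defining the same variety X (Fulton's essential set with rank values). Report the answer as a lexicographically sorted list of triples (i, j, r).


Rank table r_w(12×12) implied by the 41 constraints:

  R[1]: 0 0 0 0 0 0 0 1 1 1 1 1
  R[2]: 0 0 0 0 0 0 0 1 1 1 1 2
  R[3]: 0 1 1 1 1 1 1 2 2 2 2 3
  R[4]: 0 1 1 1 1 2 2 3 3 3 3 4
  R[5]: 0 1 1 1 1 2 3 4 4 4 4 5
  R[6]: 0 1 1 2 2 3 4 5 5 5 5 6
  R[7]: 0 1 1 2 3 4 5 6 6 6 6 7
  R[8]: 0 1 2 3 4 5 6 7 7 7 7 8
  R[9]: 0 1 2 3 4 5 6 7 8 8 8 9
  R[10]: 0 1 2 3 4 5 6 7 8 9 9 10
  R[11]: 1 2 3 4 5 6 7 8 9 10 10 11
  R[12]: 1 2 3 4 5 6 7 8 9 10 11 12

giving w = (8, 12, 2, 6, 7, 4, 5, 3, 9, 10, 1, 11) via Δ²R.

Rothe diagram D(w) (33 cells), 5 SE-corners (essential conditions):

[(2, 7, 0), (2, 11, 1), (5, 5, 1), (7, 3, 1), (10, 1, 0)]


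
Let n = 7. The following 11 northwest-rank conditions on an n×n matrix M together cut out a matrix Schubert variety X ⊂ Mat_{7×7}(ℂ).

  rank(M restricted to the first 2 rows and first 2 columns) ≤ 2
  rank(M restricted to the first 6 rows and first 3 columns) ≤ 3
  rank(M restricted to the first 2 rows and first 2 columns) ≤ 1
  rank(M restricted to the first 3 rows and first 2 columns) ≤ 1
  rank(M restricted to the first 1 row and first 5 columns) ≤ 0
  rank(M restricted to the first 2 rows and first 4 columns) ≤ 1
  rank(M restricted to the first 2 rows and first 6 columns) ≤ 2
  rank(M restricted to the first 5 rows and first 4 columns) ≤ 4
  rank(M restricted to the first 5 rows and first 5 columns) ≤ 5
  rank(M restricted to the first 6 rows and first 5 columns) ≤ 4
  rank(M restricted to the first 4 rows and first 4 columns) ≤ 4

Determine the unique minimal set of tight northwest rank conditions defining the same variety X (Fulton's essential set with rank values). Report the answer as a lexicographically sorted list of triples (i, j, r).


Recovering R(i,j) via the rank-extension bound from the 11 conditions:

  i=1: 0 | 0 | 0 | 0 | 0 | 1 | 1
  i=2: 1 | 1 | 1 | 1 | 1 | 2 | 2
  i=3: 1 | 1 | 2 | 2 | 2 | 3 | 3
  i=4: 1 | 2 | 3 | 3 | 3 | 4 | 4
  i=5: 1 | 2 | 3 | 4 | 4 | 5 | 5
  i=6: 1 | 2 | 3 | 4 | 4 | 5 | 6
  i=7: 1 | 2 | 3 | 4 | 5 | 6 | 7

hence w(1..7) = (6, 1, 3, 2, 4, 7, 5).

Fulton essential set (3 of the 7 Rothe cells):

[(1, 5, 0), (3, 2, 1), (6, 5, 4)]


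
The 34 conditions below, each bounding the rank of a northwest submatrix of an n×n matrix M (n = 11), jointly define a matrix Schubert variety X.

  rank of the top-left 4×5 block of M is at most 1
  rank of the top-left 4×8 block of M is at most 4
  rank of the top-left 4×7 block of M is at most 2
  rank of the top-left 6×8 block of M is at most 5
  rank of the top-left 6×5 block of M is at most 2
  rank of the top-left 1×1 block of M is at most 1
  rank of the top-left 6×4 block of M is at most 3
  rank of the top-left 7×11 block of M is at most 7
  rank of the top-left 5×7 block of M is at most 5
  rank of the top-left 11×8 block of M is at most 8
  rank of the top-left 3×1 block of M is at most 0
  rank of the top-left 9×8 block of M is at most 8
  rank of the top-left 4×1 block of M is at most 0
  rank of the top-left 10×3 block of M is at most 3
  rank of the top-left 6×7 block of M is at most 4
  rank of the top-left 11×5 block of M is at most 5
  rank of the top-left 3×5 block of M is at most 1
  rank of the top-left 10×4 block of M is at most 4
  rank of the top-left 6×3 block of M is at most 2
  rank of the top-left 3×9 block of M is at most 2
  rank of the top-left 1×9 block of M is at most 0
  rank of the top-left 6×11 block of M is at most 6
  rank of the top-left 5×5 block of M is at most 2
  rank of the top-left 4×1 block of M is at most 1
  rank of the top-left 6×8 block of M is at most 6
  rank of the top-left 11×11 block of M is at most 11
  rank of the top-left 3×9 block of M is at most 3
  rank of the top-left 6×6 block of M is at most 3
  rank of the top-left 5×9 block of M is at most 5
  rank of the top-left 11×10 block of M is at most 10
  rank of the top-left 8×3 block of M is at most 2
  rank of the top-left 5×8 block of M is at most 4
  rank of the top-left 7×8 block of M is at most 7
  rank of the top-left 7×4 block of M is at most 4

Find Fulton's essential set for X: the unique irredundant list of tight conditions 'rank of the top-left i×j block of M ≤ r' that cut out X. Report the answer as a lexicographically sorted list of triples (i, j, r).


Rank table r_w(11×11) implied by the 34 constraints:

  0  0  0  0  0  0  0  0  0  1  1
  0  1  1  1  1  1  1  1  1  2  2
  0  1  1  1  1  2  2  2  2  3  3
  0  1  1  1  1  2  2  3  3  4  4
  1  2  2  2  2  3  3  4  4  5  5
  1  2  2  2  2  3  4  5  5  6  6
  1  2  2  3  3  4  5  6  6  7  7
  1  2  2  3  4  5  6  7  7  8  8
  1  2  3  4  5  6  7  8  8  9  9
  1  2  3  4  5  6  7  8  9  10  10
  1  2  3  4  5  6  7  8  9  10  11

second differences of R give the permutation w = (10, 2, 6, 8, 1, 7, 4, 5, 3, 9, 11).

|D(w)|=24, |Ess(w)|=6:

[(1, 9, 0), (4, 1, 0), (4, 5, 1), (4, 7, 2), (6, 5, 2), (8, 3, 2)]


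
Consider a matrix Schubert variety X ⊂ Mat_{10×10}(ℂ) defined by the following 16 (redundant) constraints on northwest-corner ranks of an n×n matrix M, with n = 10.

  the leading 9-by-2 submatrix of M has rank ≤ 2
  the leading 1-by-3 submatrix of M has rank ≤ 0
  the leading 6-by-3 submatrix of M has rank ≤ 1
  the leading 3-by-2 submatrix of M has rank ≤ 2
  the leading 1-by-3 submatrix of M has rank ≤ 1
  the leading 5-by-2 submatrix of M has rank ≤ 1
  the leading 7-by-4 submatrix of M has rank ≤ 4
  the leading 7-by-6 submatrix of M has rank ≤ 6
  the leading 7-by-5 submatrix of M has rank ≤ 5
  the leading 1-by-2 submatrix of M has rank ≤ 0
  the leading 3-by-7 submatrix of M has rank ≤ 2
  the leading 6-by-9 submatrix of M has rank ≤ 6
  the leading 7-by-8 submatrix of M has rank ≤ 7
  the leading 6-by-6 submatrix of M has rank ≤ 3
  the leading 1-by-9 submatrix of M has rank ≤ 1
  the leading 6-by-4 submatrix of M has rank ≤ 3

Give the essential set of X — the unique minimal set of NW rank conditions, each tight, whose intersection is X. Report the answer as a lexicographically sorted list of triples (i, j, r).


Propagating the 16 rank bounds to every northwest block:

  R[1]: 0, 0, 0, 1, 1, 1, 1, 1, 1, 1
  R[2]: 1, 1, 1, 2, 2, 2, 2, 2, 2, 2
  R[3]: 1, 1, 1, 2, 2, 2, 2, 3, 3, 3
  R[4]: 1, 1, 1, 2, 3, 3, 3, 4, 4, 4
  R[5]: 1, 1, 1, 2, 3, 3, 4, 5, 5, 5
  R[6]: 1, 1, 1, 2, 3, 3, 4, 5, 6, 6
  R[7]: 1, 2, 2, 3, 4, 4, 5, 6, 7, 7
  R[8]: 1, 2, 3, 4, 5, 5, 6, 7, 8, 8
  R[9]: 1, 2, 3, 4, 5, 6, 7, 8, 9, 9
  R[10]: 1, 2, 3, 4, 5, 6, 7, 8, 9, 10

hence w(1..10) = (4, 1, 8, 5, 7, 9, 2, 3, 6, 10).

|D(w)|=16, |Ess(w)|=4:

[(1, 3, 0), (3, 7, 2), (6, 3, 1), (6, 6, 3)]


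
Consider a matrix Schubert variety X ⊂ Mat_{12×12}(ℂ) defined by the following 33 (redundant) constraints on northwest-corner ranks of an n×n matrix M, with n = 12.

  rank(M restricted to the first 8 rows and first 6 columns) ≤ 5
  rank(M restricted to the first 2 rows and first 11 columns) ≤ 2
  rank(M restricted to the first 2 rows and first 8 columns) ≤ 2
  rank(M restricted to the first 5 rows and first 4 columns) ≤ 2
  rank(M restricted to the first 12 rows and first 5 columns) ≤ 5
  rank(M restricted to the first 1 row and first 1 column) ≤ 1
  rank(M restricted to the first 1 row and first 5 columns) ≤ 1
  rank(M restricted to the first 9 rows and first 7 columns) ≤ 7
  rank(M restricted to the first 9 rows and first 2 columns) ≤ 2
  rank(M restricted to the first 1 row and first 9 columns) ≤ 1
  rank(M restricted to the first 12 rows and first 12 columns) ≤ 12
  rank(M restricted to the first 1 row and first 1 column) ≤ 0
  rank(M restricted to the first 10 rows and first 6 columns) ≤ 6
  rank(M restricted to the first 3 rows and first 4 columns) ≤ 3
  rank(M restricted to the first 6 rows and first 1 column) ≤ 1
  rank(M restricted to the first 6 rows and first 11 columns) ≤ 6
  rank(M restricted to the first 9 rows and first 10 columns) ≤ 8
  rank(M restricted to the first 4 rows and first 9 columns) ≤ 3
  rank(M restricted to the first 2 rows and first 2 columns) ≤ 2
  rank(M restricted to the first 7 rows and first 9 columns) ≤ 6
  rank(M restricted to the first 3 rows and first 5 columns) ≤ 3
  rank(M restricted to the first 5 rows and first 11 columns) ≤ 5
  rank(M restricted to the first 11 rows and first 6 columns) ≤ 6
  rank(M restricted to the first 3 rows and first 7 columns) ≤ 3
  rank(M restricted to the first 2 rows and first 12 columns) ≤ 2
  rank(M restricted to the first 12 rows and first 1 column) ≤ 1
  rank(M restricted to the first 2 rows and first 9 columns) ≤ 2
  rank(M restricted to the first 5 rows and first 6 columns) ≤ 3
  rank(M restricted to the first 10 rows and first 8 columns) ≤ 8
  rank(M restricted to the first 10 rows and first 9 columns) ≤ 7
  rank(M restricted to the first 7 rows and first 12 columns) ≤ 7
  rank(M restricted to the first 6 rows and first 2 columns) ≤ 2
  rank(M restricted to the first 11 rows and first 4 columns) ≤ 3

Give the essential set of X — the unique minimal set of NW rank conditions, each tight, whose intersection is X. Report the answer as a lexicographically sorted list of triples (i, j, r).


The tightest implied rank at each (i,j), from the 33 conditions:

  row 1: 0 | 1 | 1 | 1 | 1 | 1 | 1 | 1 | 1 | 1 | 1 | 1
  row 2: 1 | 2 | 2 | 2 | 2 | 2 | 2 | 2 | 2 | 2 | 2 | 2
  row 3: 1 | 2 | 2 | 2 | 3 | 3 | 3 | 3 | 3 | 3 | 3 | 3
  row 4: 1 | 2 | 2 | 2 | 3 | 3 | 3 | 3 | 3 | 4 | 4 | 4
  row 5: 1 | 2 | 2 | 2 | 3 | 3 | 4 | 4 | 4 | 5 | 5 | 5
  row 6: 1 | 2 | 3 | 3 | 4 | 4 | 5 | 5 | 5 | 6 | 6 | 6
  row 7: 1 | 2 | 3 | 3 | 4 | 5 | 6 | 6 | 6 | 7 | 7 | 7
  row 8: 1 | 2 | 3 | 3 | 4 | 5 | 6 | 7 | 7 | 8 | 8 | 8
  row 9: 1 | 2 | 3 | 3 | 4 | 5 | 6 | 7 | 7 | 8 | 9 | 9
  row 10: 1 | 2 | 3 | 3 | 4 | 5 | 6 | 7 | 7 | 8 | 9 | 10
  row 11: 1 | 2 | 3 | 3 | 4 | 5 | 6 | 7 | 8 | 9 | 10 | 11
  row 12: 1 | 2 | 3 | 4 | 5 | 6 | 7 | 8 | 9 | 10 | 11 | 12

reading off 1-entries of Δ²R: w = (2, 1, 5, 10, 7, 3, 6, 8, 11, 12, 9, 4).

6 SE-corners of the 19-cell Rothe diagram give Ess(w):

[(1, 1, 0), (4, 9, 3), (5, 4, 2), (5, 6, 3), (10, 9, 7), (11, 4, 3)]
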